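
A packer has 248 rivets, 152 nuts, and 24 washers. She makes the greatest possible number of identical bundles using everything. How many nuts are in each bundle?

19

Number of bundles = gcd(248, 152, 24).
248 = 2^3 × 31
152 = 2^3 × 19
24 = 2^3 × 3
gcd(248, 152, 24) = 2^3 = 8.
nuts per bundle = 152 / 8 = 19.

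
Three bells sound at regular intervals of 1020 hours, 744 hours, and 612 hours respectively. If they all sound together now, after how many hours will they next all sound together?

We need the least common multiple of the intervals.
1020 = 2^2 × 3 × 5 × 17
744 = 2^3 × 3 × 31
612 = 2^2 × 3^2 × 17
LCM(1020, 744, 612) = 2^3 × 3^2 × 5 × 17 × 31 = 189720.

189720 hours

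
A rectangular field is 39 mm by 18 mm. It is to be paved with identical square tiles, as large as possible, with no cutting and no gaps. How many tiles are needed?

Tile side = gcd(39, 18).
39 = 3 × 13
18 = 2 × 3^2
gcd(39, 18) = 3.
Tiles: (39/3) × (18/3) = 13 × 6 = 78.

78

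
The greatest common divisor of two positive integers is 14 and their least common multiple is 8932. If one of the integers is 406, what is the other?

For two integers, gcd × lcm = product, so the other is (14 × 8932) / 406 = 125048 / 406 = 308.

308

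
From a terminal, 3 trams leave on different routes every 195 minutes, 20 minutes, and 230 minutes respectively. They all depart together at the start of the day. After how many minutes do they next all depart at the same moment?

We need the least common multiple of the intervals.
195 = 3 × 5 × 13
20 = 2^2 × 5
230 = 2 × 5 × 23
LCM(195, 20, 230) = 2^2 × 3 × 5 × 13 × 23 = 17940.

17940 minutes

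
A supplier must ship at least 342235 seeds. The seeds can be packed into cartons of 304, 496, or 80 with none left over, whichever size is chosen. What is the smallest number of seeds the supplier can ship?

376960

The number of seeds must be a common multiple of 304, 496, and 80, so a multiple of their LCM.
304 = 2^4 × 19
496 = 2^4 × 31
80 = 2^4 × 5
LCM(304, 496, 80) = 2^4 × 5 × 19 × 31 = 47120.
Smallest multiple of 47120 that is ≥ 342235: ⌈342235/47120⌉ × 47120 = 8 × 47120 = 376960.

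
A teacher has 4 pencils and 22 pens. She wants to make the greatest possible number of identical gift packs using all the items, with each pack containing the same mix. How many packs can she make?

The pack count must divide each quantity, so the greatest is gcd(4, 22).
4 = 2^2
22 = 2 × 11
gcd(4, 22) = 2.

2 packs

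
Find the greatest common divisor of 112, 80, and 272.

112 = 2^4 × 7
80 = 2^4 × 5
272 = 2^4 × 17
gcd(112, 80, 272) = 2^4 = 16.

16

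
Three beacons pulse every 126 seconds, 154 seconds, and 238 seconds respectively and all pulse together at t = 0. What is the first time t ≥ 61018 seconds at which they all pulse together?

70686 seconds

Joint pulses occur at multiples of LCM(126, 154, 238).
126 = 2 × 3^2 × 7
154 = 2 × 7 × 11
238 = 2 × 7 × 17
LCM(126, 154, 238) = 2 × 3^2 × 7 × 11 × 17 = 23562.
Smallest multiple of 23562 that is ≥ 61018: ⌈61018/23562⌉ × 23562 = 3 × 23562 = 70686.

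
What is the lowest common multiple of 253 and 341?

253 = 11 × 23
341 = 11 × 31
LCM(253, 341) = 11 × 23 × 31 = 7843.

7843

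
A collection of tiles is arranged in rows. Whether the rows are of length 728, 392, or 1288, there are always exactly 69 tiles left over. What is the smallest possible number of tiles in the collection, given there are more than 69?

117277

N − 69 must be a common multiple of 728, 392, and 1288.
728 = 2^3 × 7 × 13
392 = 2^3 × 7^2
1288 = 2^3 × 7 × 23
LCM(728, 392, 1288) = 2^3 × 7^2 × 13 × 23 = 117208.
Smallest N > 69 is LCM + 69 = 117208 + 69 = 117277.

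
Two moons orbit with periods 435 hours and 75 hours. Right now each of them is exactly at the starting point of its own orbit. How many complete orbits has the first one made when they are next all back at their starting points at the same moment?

5 orbits

All finish a whole number of cycles simultaneously at t = LCM of the periods.
435 = 3 × 5 × 29
75 = 3 × 5^2
LCM(435, 75) = 3 × 5^2 × 29 = 2175.
Orbits for period 435: 2175 / 435 = 5.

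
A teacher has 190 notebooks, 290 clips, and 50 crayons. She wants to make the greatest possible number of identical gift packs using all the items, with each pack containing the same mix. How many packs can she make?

10 packs

The pack count must divide each quantity, so the greatest is gcd(190, 290, 50).
190 = 2 × 5 × 19
290 = 2 × 5 × 29
50 = 2 × 5^2
gcd(190, 290, 50) = 2 × 5 = 10.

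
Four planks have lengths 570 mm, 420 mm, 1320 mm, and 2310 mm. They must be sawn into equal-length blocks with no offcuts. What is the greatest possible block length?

The block length must divide every plank, so the greatest is gcd(570, 420, 1320, 2310).
570 = 2 × 3 × 5 × 19
420 = 2^2 × 3 × 5 × 7
1320 = 2^3 × 3 × 5 × 11
2310 = 2 × 3 × 5 × 7 × 11
gcd(570, 420, 1320, 2310) = 2 × 3 × 5 = 30.

30 mm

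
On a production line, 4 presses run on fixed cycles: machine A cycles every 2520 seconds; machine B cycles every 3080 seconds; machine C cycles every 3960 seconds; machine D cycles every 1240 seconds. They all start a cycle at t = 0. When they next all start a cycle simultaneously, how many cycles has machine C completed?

They are all back at their starting positions together after one LCM of the periods.
2520 = 2^3 × 3^2 × 5 × 7
3080 = 2^3 × 5 × 7 × 11
3960 = 2^3 × 3^2 × 5 × 11
1240 = 2^3 × 5 × 31
LCM(2520, 3080, 3960, 1240) = 2^3 × 3^2 × 5 × 7 × 11 × 31 = 859320.
Cycles for period 3960: 859320 / 3960 = 217.

217 cycles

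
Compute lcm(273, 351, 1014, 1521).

63882

273 = 3 × 7 × 13
351 = 3^3 × 13
1014 = 2 × 3 × 13^2
1521 = 3^2 × 13^2
LCM(273, 351, 1014, 1521) = 2 × 3^3 × 7 × 13^2 = 63882.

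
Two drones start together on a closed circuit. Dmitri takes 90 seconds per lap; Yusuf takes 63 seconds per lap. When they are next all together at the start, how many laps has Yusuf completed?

The first common completion time is the LCM of the periods.
90 = 2 × 3^2 × 5
63 = 3^2 × 7
LCM(90, 63) = 2 × 3^2 × 5 × 7 = 630.
Laps for period 63: 630 / 63 = 10.

10 laps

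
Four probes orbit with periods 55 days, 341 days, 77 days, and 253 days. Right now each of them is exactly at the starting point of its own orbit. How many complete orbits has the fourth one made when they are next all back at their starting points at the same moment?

The first common completion time is the LCM of the periods.
55 = 5 × 11
341 = 11 × 31
77 = 7 × 11
253 = 11 × 23
LCM(55, 341, 77, 253) = 5 × 7 × 11 × 23 × 31 = 274505.
Orbits for period 253: 274505 / 253 = 1085.

1085 orbits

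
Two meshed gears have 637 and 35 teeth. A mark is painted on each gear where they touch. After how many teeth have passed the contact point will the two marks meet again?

They coincide at every common multiple of the periods; the first is the LCM.
637 = 7^2 × 13
35 = 5 × 7
LCM(637, 35) = 5 × 7^2 × 13 = 3185.

3185 teeth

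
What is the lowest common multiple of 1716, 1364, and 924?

372372

1716 = 2^2 × 3 × 11 × 13
1364 = 2^2 × 11 × 31
924 = 2^2 × 3 × 7 × 11
LCM(1716, 1364, 924) = 2^2 × 3 × 7 × 11 × 13 × 31 = 372372.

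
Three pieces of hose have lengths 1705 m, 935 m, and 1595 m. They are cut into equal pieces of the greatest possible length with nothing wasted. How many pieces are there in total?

77

Piece length = gcd(1705, 935, 1595).
1705 = 5 × 11 × 31
935 = 5 × 11 × 17
1595 = 5 × 11 × 29
gcd(1705, 935, 1595) = 5 × 11 = 55.
Total pieces = 1705/55 + 935/55 + 1595/55 = 31 + 17 + 29 = 77.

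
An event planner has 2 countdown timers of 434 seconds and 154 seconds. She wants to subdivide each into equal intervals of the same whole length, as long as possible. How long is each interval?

14 seconds

The interval must divide each timer length; the longest such is the gcd.
434 = 2 × 7 × 31
154 = 2 × 7 × 11
gcd(434, 154) = 2 × 7 = 14.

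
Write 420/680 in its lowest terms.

21/34

420 = 2^2 × 3 × 5 × 7
680 = 2^3 × 5 × 17
gcd(420, 680) = 2^2 × 5 = 20.
Divide numerator and denominator by 20: 420/680 = 21/34.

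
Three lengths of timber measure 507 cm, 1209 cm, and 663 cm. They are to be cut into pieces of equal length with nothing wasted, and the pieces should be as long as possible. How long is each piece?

The greatest length dividing all of 507, 1209, and 663 is their gcd.
507 = 3 × 13^2
1209 = 3 × 13 × 31
663 = 3 × 13 × 17
gcd(507, 1209, 663) = 3 × 13 = 39.

39 cm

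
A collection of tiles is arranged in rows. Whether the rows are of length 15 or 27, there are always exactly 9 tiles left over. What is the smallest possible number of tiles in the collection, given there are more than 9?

144

N − 9 must be a common multiple of 15 and 27.
15 = 3 × 5
27 = 3^3
LCM(15, 27) = 3^3 × 5 = 135.
Smallest N > 9 is LCM + 9 = 135 + 9 = 144.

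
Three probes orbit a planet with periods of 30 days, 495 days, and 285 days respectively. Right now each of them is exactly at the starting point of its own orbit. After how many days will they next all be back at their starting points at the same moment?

18810 days

The first simultaneous occurrence is after LCM of the individual periods.
30 = 2 × 3 × 5
495 = 3^2 × 5 × 11
285 = 3 × 5 × 19
LCM(30, 495, 285) = 2 × 3^2 × 5 × 11 × 19 = 18810.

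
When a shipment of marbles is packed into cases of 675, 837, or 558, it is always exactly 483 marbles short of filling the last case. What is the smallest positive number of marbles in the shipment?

41367

Being 483 short of a full case of size k means N ≡ −483 (mod k), i.e. N + 483 is a multiple of each size.
675 = 3^3 × 5^2
837 = 3^3 × 31
558 = 2 × 3^2 × 31
LCM(675, 837, 558) = 2 × 3^3 × 5^2 × 31 = 41850.
Smallest positive N is 41850 − 483 = 41367.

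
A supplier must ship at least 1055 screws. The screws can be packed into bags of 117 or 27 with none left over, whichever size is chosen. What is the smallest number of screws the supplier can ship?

1404

The number of screws must be a common multiple of 117 and 27, so a multiple of their LCM.
117 = 3^2 × 13
27 = 3^3
LCM(117, 27) = 3^3 × 13 = 351.
Smallest multiple of 351 that is ≥ 1055: ⌈1055/351⌉ × 351 = 4 × 351 = 1404.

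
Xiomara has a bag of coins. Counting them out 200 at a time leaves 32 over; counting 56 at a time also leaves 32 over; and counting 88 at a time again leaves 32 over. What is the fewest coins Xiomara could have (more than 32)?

N − 32 must be a common multiple of 200, 56, and 88.
200 = 2^3 × 5^2
56 = 2^3 × 7
88 = 2^3 × 11
LCM(200, 56, 88) = 2^3 × 5^2 × 7 × 11 = 15400.
Smallest N > 32 is LCM + 32 = 15400 + 32 = 15432.

15432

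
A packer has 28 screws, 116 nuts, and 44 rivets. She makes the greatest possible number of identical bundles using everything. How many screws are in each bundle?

7

Number of bundles = gcd(28, 116, 44).
28 = 2^2 × 7
116 = 2^2 × 29
44 = 2^2 × 11
gcd(28, 116, 44) = 2^2 = 4.
screws per bundle = 28 / 4 = 7.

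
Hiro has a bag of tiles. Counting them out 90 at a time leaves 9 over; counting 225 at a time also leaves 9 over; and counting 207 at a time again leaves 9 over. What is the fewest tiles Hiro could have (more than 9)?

N − 9 must be a common multiple of 90, 225, and 207.
90 = 2 × 3^2 × 5
225 = 3^2 × 5^2
207 = 3^2 × 23
LCM(90, 225, 207) = 2 × 3^2 × 5^2 × 23 = 10350.
Smallest N > 9 is LCM + 9 = 10350 + 9 = 10359.

10359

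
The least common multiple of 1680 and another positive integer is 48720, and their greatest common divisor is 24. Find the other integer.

gcd × lcm = product of the two integers, so the other integer is (24 × 48720) / 1680 = 696.

696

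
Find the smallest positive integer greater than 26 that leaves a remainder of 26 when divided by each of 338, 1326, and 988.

655070

N − 26 must be a common multiple of 338, 1326, and 988.
338 = 2 × 13^2
1326 = 2 × 3 × 13 × 17
988 = 2^2 × 13 × 19
LCM(338, 1326, 988) = 2^2 × 3 × 13^2 × 17 × 19 = 655044.
Smallest N > 26 is LCM + 26 = 655044 + 26 = 655070.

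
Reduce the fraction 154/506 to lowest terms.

154 = 2 × 7 × 11
506 = 2 × 11 × 23
gcd(154, 506) = 2 × 11 = 22.
Divide numerator and denominator by 22: 154/506 = 7/23.

7/23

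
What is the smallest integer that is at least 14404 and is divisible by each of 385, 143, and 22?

The integer must be a common multiple of 385, 143, and 22, so a multiple of their LCM.
385 = 5 × 7 × 11
143 = 11 × 13
22 = 2 × 11
LCM(385, 143, 22) = 2 × 5 × 7 × 11 × 13 = 10010.
Smallest multiple of 10010 that is ≥ 14404: ⌈14404/10010⌉ × 10010 = 2 × 10010 = 20020.

20020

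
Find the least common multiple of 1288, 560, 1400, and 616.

708400

1288 = 2^3 × 7 × 23
560 = 2^4 × 5 × 7
1400 = 2^3 × 5^2 × 7
616 = 2^3 × 7 × 11
LCM(1288, 560, 1400, 616) = 2^4 × 5^2 × 7 × 11 × 23 = 708400.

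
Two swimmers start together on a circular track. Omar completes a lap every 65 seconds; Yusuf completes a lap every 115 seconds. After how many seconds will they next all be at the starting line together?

1495 seconds

The first simultaneous occurrence is after LCM of the individual periods.
65 = 5 × 13
115 = 5 × 23
LCM(65, 115) = 5 × 13 × 23 = 1495.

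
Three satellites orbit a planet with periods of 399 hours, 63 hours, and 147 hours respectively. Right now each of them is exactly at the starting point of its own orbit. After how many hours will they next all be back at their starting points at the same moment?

8379 hours

They coincide at every common multiple of the periods; the first is the LCM.
399 = 3 × 7 × 19
63 = 3^2 × 7
147 = 3 × 7^2
LCM(399, 63, 147) = 3^2 × 7^2 × 19 = 8379.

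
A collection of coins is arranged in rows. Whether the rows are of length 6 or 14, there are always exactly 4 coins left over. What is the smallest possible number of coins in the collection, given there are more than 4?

N − 4 must be a common multiple of 6 and 14.
6 = 2 × 3
14 = 2 × 7
LCM(6, 14) = 2 × 3 × 7 = 42.
Smallest N > 4 is LCM + 4 = 42 + 4 = 46.

46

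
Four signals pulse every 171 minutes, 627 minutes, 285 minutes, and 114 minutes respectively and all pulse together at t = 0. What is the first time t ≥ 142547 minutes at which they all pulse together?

Joint pulses occur at multiples of LCM(171, 627, 285, 114).
171 = 3^2 × 19
627 = 3 × 11 × 19
285 = 3 × 5 × 19
114 = 2 × 3 × 19
LCM(171, 627, 285, 114) = 2 × 3^2 × 5 × 11 × 19 = 18810.
Smallest multiple of 18810 that is ≥ 142547: ⌈142547/18810⌉ × 18810 = 8 × 18810 = 150480.

150480 minutes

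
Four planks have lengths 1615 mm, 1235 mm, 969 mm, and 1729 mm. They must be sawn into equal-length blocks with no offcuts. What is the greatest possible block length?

19 mm

This is the greatest common divisor of 1615, 1235, 969, and 1729.
1615 = 5 × 17 × 19
1235 = 5 × 13 × 19
969 = 3 × 17 × 19
1729 = 7 × 13 × 19
gcd(1615, 1235, 969, 1729) = 19.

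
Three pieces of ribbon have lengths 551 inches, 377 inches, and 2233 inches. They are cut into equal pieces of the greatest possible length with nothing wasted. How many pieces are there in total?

109

Piece length = gcd(551, 377, 2233).
551 = 19 × 29
377 = 13 × 29
2233 = 7 × 11 × 29
gcd(551, 377, 2233) = 29.
Total pieces = 551/29 + 377/29 + 2233/29 = 19 + 13 + 77 = 109.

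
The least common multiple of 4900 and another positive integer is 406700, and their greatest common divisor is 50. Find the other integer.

gcd × lcm = product of the two integers, so the other integer is (50 × 406700) / 4900 = 4150.

4150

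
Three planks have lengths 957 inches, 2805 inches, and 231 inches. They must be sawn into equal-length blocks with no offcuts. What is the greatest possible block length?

33 inches

This is the greatest common divisor of 957, 2805, and 231.
957 = 3 × 11 × 29
2805 = 3 × 5 × 11 × 17
231 = 3 × 7 × 11
gcd(957, 2805, 231) = 3 × 11 = 33.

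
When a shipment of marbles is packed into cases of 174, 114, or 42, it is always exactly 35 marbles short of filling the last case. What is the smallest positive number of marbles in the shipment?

Being 35 short of a full case of size k means N ≡ −35 (mod k), i.e. N + 35 is a multiple of each size.
174 = 2 × 3 × 29
114 = 2 × 3 × 19
42 = 2 × 3 × 7
LCM(174, 114, 42) = 2 × 3 × 7 × 19 × 29 = 23142.
Smallest positive N is 23142 − 35 = 23107.

23107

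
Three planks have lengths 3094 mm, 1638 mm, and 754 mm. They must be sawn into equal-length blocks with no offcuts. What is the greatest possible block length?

26 mm

The block length must divide every plank, so the greatest is gcd(3094, 1638, 754).
3094 = 2 × 7 × 13 × 17
1638 = 2 × 3^2 × 7 × 13
754 = 2 × 13 × 29
gcd(3094, 1638, 754) = 2 × 13 = 26.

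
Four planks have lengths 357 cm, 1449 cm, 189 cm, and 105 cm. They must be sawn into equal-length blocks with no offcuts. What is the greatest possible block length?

21 cm

The block length must divide every plank, so the greatest is gcd(357, 1449, 189, 105).
357 = 3 × 7 × 17
1449 = 3^2 × 7 × 23
189 = 3^3 × 7
105 = 3 × 5 × 7
gcd(357, 1449, 189, 105) = 3 × 7 = 21.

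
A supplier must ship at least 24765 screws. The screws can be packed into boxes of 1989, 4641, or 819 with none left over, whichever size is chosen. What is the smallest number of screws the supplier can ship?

27846

The number of screws must be a common multiple of 1989, 4641, and 819, so a multiple of their LCM.
1989 = 3^2 × 13 × 17
4641 = 3 × 7 × 13 × 17
819 = 3^2 × 7 × 13
LCM(1989, 4641, 819) = 3^2 × 7 × 13 × 17 = 13923.
Smallest multiple of 13923 that is ≥ 24765: ⌈24765/13923⌉ × 13923 = 2 × 13923 = 27846.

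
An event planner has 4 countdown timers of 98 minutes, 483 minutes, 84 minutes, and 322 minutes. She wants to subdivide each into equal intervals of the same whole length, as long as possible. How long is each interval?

The interval must divide each timer length; the longest such is the gcd.
98 = 2 × 7^2
483 = 3 × 7 × 23
84 = 2^2 × 3 × 7
322 = 2 × 7 × 23
gcd(98, 483, 84, 322) = 7.

7 minutes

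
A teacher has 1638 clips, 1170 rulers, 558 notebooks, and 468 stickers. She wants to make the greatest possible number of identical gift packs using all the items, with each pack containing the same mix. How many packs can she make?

The pack count must divide each quantity, so the greatest is gcd(1638, 1170, 558, 468).
1638 = 2 × 3^2 × 7 × 13
1170 = 2 × 3^2 × 5 × 13
558 = 2 × 3^2 × 31
468 = 2^2 × 3^2 × 13
gcd(1638, 1170, 558, 468) = 2 × 3^2 = 18.

18 packs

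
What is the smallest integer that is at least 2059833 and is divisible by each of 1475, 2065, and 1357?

2137275

The integer must be a common multiple of 1475, 2065, and 1357, so a multiple of their LCM.
1475 = 5^2 × 59
2065 = 5 × 7 × 59
1357 = 23 × 59
LCM(1475, 2065, 1357) = 5^2 × 7 × 23 × 59 = 237475.
Smallest multiple of 237475 that is ≥ 2059833: ⌈2059833/237475⌉ × 237475 = 9 × 237475 = 2137275.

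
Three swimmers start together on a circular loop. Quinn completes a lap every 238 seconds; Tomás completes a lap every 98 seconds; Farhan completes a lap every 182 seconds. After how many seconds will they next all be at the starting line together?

They coincide at every common multiple of the periods; the first is the LCM.
238 = 2 × 7 × 17
98 = 2 × 7^2
182 = 2 × 7 × 13
LCM(238, 98, 182) = 2 × 7^2 × 13 × 17 = 21658.

21658 seconds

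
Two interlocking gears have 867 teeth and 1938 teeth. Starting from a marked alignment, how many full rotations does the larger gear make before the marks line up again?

17 rotations

They are all back at their starting positions together after one LCM of the periods.
867 = 3 × 17^2
1938 = 2 × 3 × 17 × 19
LCM(867, 1938) = 2 × 3 × 17^2 × 19 = 32946.
Rotations for period 1938: 32946 / 1938 = 17.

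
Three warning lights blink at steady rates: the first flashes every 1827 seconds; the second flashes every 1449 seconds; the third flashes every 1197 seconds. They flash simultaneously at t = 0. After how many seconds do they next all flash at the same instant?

We need the least common multiple of the intervals.
1827 = 3^2 × 7 × 29
1449 = 3^2 × 7 × 23
1197 = 3^2 × 7 × 19
LCM(1827, 1449, 1197) = 3^2 × 7 × 19 × 23 × 29 = 798399.

798399 seconds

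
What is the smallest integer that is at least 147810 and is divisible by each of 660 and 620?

The integer must be a common multiple of 660 and 620, so a multiple of their LCM.
660 = 2^2 × 3 × 5 × 11
620 = 2^2 × 5 × 31
LCM(660, 620) = 2^2 × 3 × 5 × 11 × 31 = 20460.
Smallest multiple of 20460 that is ≥ 147810: ⌈147810/20460⌉ × 20460 = 8 × 20460 = 163680.

163680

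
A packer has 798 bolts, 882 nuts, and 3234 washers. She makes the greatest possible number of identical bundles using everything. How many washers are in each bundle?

77

Number of bundles = gcd(798, 882, 3234).
798 = 2 × 3 × 7 × 19
882 = 2 × 3^2 × 7^2
3234 = 2 × 3 × 7^2 × 11
gcd(798, 882, 3234) = 2 × 3 × 7 = 42.
washers per bundle = 3234 / 42 = 77.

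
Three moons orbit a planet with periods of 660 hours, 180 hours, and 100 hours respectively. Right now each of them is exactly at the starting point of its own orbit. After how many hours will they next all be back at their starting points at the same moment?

The first simultaneous occurrence is after LCM of the individual periods.
660 = 2^2 × 3 × 5 × 11
180 = 2^2 × 3^2 × 5
100 = 2^2 × 5^2
LCM(660, 180, 100) = 2^2 × 3^2 × 5^2 × 11 = 9900.

9900 hours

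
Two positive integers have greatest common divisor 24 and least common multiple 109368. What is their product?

2624832

For any two positive integers, gcd × lcm = product = 24 × 109368 = 2624832.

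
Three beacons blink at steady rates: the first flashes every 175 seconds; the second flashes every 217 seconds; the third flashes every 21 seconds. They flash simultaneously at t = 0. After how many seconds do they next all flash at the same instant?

16275 seconds

We need the least common multiple of the intervals.
175 = 5^2 × 7
217 = 7 × 31
21 = 3 × 7
LCM(175, 217, 21) = 3 × 5^2 × 7 × 31 = 16275.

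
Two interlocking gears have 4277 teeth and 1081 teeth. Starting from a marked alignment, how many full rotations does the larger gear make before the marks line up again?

23 rotations

All finish a whole number of cycles simultaneously at t = LCM of the periods.
4277 = 7 × 13 × 47
1081 = 23 × 47
LCM(4277, 1081) = 7 × 13 × 23 × 47 = 98371.
Rotations for period 4277: 98371 / 4277 = 23.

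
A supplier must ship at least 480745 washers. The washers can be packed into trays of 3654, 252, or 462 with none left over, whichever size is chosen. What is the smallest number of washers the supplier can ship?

The number of washers must be a common multiple of 3654, 252, and 462, so a multiple of their LCM.
3654 = 2 × 3^2 × 7 × 29
252 = 2^2 × 3^2 × 7
462 = 2 × 3 × 7 × 11
LCM(3654, 252, 462) = 2^2 × 3^2 × 7 × 11 × 29 = 80388.
Smallest multiple of 80388 that is ≥ 480745: ⌈480745/80388⌉ × 80388 = 6 × 80388 = 482328.

482328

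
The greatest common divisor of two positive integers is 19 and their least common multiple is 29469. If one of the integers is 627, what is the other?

For two integers, gcd × lcm = product, so the other is (19 × 29469) / 627 = 559911 / 627 = 893.

893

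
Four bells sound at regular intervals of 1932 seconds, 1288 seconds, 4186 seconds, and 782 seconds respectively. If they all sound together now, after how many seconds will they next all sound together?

853944 seconds

They coincide at every common multiple of the periods; the first is the LCM.
1932 = 2^2 × 3 × 7 × 23
1288 = 2^3 × 7 × 23
4186 = 2 × 7 × 13 × 23
782 = 2 × 17 × 23
LCM(1932, 1288, 4186, 782) = 2^3 × 3 × 7 × 13 × 17 × 23 = 853944.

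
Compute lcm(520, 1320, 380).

520 = 2^3 × 5 × 13
1320 = 2^3 × 3 × 5 × 11
380 = 2^2 × 5 × 19
LCM(520, 1320, 380) = 2^3 × 3 × 5 × 11 × 13 × 19 = 326040.

326040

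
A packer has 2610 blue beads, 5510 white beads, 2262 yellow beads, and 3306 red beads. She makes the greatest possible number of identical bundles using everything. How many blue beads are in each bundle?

Number of bundles = gcd(2610, 5510, 2262, 3306).
2610 = 2 × 3^2 × 5 × 29
5510 = 2 × 5 × 19 × 29
2262 = 2 × 3 × 13 × 29
3306 = 2 × 3 × 19 × 29
gcd(2610, 5510, 2262, 3306) = 2 × 29 = 58.
blue beads per bundle = 2610 / 58 = 45.

45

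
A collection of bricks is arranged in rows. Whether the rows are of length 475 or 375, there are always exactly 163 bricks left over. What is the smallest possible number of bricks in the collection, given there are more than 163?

7288

N − 163 must be a common multiple of 475 and 375.
475 = 5^2 × 19
375 = 3 × 5^3
LCM(475, 375) = 3 × 5^3 × 19 = 7125.
Smallest N > 163 is LCM + 163 = 7125 + 163 = 7288.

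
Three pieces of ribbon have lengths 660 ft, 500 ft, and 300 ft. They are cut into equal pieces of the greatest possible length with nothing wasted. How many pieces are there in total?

Piece length = gcd(660, 500, 300).
660 = 2^2 × 3 × 5 × 11
500 = 2^2 × 5^3
300 = 2^2 × 3 × 5^2
gcd(660, 500, 300) = 2^2 × 5 = 20.
Total pieces = 660/20 + 500/20 + 300/20 = 33 + 25 + 15 = 73.

73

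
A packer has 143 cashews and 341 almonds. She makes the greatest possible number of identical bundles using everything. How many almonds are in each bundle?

Number of bundles = gcd(143, 341).
143 = 11 × 13
341 = 11 × 31
gcd(143, 341) = 11.
almonds per bundle = 341 / 11 = 31.

31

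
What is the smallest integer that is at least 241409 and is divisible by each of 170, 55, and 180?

269280

The integer must be a common multiple of 170, 55, and 180, so a multiple of their LCM.
170 = 2 × 5 × 17
55 = 5 × 11
180 = 2^2 × 3^2 × 5
LCM(170, 55, 180) = 2^2 × 3^2 × 5 × 11 × 17 = 33660.
Smallest multiple of 33660 that is ≥ 241409: ⌈241409/33660⌉ × 33660 = 8 × 33660 = 269280.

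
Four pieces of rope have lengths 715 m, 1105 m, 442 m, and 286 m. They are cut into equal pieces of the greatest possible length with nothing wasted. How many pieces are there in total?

196

Piece length = gcd(715, 1105, 442, 286).
715 = 5 × 11 × 13
1105 = 5 × 13 × 17
442 = 2 × 13 × 17
286 = 2 × 11 × 13
gcd(715, 1105, 442, 286) = 13.
Total pieces = 715/13 + 1105/13 + 442/13 + 286/13 = 55 + 85 + 34 + 22 = 196.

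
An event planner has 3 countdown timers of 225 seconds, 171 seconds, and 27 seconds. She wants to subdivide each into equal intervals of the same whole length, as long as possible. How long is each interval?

The interval must divide each timer length; the longest such is the gcd.
225 = 3^2 × 5^2
171 = 3^2 × 19
27 = 3^3
gcd(225, 171, 27) = 3^2 = 9.

9 seconds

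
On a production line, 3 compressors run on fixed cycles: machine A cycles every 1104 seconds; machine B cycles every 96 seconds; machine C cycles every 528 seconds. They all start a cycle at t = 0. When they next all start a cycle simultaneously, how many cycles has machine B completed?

253 cycles

The first common completion time is the LCM of the periods.
1104 = 2^4 × 3 × 23
96 = 2^5 × 3
528 = 2^4 × 3 × 11
LCM(1104, 96, 528) = 2^5 × 3 × 11 × 23 = 24288.
Cycles for period 96: 24288 / 96 = 253.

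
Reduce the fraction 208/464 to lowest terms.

208 = 2^4 × 13
464 = 2^4 × 29
gcd(208, 464) = 2^4 = 16.
Divide numerator and denominator by 16: 208/464 = 13/29.

13/29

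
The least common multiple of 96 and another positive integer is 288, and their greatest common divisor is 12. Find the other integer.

gcd × lcm = product of the two integers, so the other integer is (12 × 288) / 96 = 36.

36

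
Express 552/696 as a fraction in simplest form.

23/29

552 = 2^3 × 3 × 23
696 = 2^3 × 3 × 29
gcd(552, 696) = 2^3 × 3 = 24.
Divide numerator and denominator by 24: 552/696 = 23/29.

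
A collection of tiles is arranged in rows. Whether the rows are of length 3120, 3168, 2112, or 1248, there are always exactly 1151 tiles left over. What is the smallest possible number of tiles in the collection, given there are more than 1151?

N − 1151 must be a common multiple of 3120, 3168, 2112, and 1248.
3120 = 2^4 × 3 × 5 × 13
3168 = 2^5 × 3^2 × 11
2112 = 2^6 × 3 × 11
1248 = 2^5 × 3 × 13
LCM(3120, 3168, 2112, 1248) = 2^6 × 3^2 × 5 × 11 × 13 = 411840.
Smallest N > 1151 is LCM + 1151 = 411840 + 1151 = 412991.

412991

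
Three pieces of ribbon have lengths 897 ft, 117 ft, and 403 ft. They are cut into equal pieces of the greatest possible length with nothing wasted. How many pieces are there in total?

Piece length = gcd(897, 117, 403).
897 = 3 × 13 × 23
117 = 3^2 × 13
403 = 13 × 31
gcd(897, 117, 403) = 13.
Total pieces = 897/13 + 117/13 + 403/13 = 69 + 9 + 31 = 109.

109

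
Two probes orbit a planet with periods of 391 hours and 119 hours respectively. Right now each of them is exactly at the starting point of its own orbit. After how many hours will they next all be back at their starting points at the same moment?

2737 hours

They coincide at every common multiple of the periods; the first is the LCM.
391 = 17 × 23
119 = 7 × 17
LCM(391, 119) = 7 × 17 × 23 = 2737.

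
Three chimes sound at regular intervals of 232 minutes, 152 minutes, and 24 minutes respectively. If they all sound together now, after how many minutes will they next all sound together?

13224 minutes

We need the least common multiple of the intervals.
232 = 2^3 × 29
152 = 2^3 × 19
24 = 2^3 × 3
LCM(232, 152, 24) = 2^3 × 3 × 19 × 29 = 13224.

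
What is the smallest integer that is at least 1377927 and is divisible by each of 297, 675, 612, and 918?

The integer must be a common multiple of 297, 675, 612, and 918, so a multiple of their LCM.
297 = 3^3 × 11
675 = 3^3 × 5^2
612 = 2^2 × 3^2 × 17
918 = 2 × 3^3 × 17
LCM(297, 675, 612, 918) = 2^2 × 3^3 × 5^2 × 11 × 17 = 504900.
Smallest multiple of 504900 that is ≥ 1377927: ⌈1377927/504900⌉ × 504900 = 3 × 504900 = 1514700.

1514700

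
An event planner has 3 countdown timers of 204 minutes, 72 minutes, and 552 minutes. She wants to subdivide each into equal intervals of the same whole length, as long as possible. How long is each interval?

12 minutes

The interval must divide each timer length; the longest such is the gcd.
204 = 2^2 × 3 × 17
72 = 2^3 × 3^2
552 = 2^3 × 3 × 23
gcd(204, 72, 552) = 2^2 × 3 = 12.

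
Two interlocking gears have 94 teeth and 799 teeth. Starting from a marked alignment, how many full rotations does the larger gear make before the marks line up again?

2 rotations

They are all back at their starting positions together after one LCM of the periods.
94 = 2 × 47
799 = 17 × 47
LCM(94, 799) = 2 × 17 × 47 = 1598.
Rotations for period 799: 1598 / 799 = 2.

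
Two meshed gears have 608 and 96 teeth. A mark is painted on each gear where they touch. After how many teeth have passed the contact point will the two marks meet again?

We need the least common multiple of the intervals.
608 = 2^5 × 19
96 = 2^5 × 3
LCM(608, 96) = 2^5 × 3 × 19 = 1824.

1824 teeth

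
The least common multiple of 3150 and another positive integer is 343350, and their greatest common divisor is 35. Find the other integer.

3815

gcd × lcm = product of the two integers, so the other integer is (35 × 343350) / 3150 = 3815.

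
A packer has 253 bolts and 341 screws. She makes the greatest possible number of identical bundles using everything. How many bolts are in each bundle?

23

Number of bundles = gcd(253, 341).
253 = 11 × 23
341 = 11 × 31
gcd(253, 341) = 11.
bolts per bundle = 253 / 11 = 23.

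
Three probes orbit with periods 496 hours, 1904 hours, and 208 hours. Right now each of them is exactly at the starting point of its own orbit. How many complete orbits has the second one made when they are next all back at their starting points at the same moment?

They are all back at their starting positions together after one LCM of the periods.
496 = 2^4 × 31
1904 = 2^4 × 7 × 17
208 = 2^4 × 13
LCM(496, 1904, 208) = 2^4 × 7 × 13 × 17 × 31 = 767312.
Orbits for period 1904: 767312 / 1904 = 403.

403 orbits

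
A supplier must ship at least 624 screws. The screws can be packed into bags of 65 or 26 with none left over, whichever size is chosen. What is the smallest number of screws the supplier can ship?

650

The number of screws must be a common multiple of 65 and 26, so a multiple of their LCM.
65 = 5 × 13
26 = 2 × 13
LCM(65, 26) = 2 × 5 × 13 = 130.
Smallest multiple of 130 that is ≥ 624: ⌈624/130⌉ × 130 = 5 × 130 = 650.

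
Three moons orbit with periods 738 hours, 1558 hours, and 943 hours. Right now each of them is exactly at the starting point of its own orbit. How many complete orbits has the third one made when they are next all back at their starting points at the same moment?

They are all back at their starting positions together after one LCM of the periods.
738 = 2 × 3^2 × 41
1558 = 2 × 19 × 41
943 = 23 × 41
LCM(738, 1558, 943) = 2 × 3^2 × 19 × 23 × 41 = 322506.
Orbits for period 943: 322506 / 943 = 342.

342 orbits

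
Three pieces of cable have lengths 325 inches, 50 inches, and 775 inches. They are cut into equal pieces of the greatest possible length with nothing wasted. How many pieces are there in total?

46

Piece length = gcd(325, 50, 775).
325 = 5^2 × 13
50 = 2 × 5^2
775 = 5^2 × 31
gcd(325, 50, 775) = 5^2 = 25.
Total pieces = 325/25 + 50/25 + 775/25 = 13 + 2 + 31 = 46.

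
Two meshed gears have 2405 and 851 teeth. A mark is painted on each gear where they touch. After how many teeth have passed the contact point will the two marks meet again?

The first simultaneous occurrence is after LCM of the individual periods.
2405 = 5 × 13 × 37
851 = 23 × 37
LCM(2405, 851) = 5 × 13 × 23 × 37 = 55315.

55315 teeth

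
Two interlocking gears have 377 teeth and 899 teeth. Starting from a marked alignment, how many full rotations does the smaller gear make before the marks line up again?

All finish a whole number of cycles simultaneously at t = LCM of the periods.
377 = 13 × 29
899 = 29 × 31
LCM(377, 899) = 13 × 29 × 31 = 11687.
Rotations for period 377: 11687 / 377 = 31.

31 rotations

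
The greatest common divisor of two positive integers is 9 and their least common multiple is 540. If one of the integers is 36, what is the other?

135

For two integers, gcd × lcm = product, so the other is (9 × 540) / 36 = 4860 / 36 = 135.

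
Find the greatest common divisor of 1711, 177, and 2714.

1711 = 29 × 59
177 = 3 × 59
2714 = 2 × 23 × 59
gcd(1711, 177, 2714) = 59.

59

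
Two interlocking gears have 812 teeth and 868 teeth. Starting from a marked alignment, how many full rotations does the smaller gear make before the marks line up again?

31 rotations

All finish a whole number of cycles simultaneously at t = LCM of the periods.
812 = 2^2 × 7 × 29
868 = 2^2 × 7 × 31
LCM(812, 868) = 2^2 × 7 × 29 × 31 = 25172.
Rotations for period 812: 25172 / 812 = 31.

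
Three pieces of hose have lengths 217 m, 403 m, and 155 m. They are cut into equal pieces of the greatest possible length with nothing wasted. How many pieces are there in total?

Piece length = gcd(217, 403, 155).
217 = 7 × 31
403 = 13 × 31
155 = 5 × 31
gcd(217, 403, 155) = 31.
Total pieces = 217/31 + 403/31 + 155/31 = 7 + 13 + 5 = 25.

25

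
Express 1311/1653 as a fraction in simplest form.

23/29

1311 = 3 × 19 × 23
1653 = 3 × 19 × 29
gcd(1311, 1653) = 3 × 19 = 57.
Divide numerator and denominator by 57: 1311/1653 = 23/29.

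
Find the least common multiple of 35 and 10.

35 = 5 × 7
10 = 2 × 5
LCM(35, 10) = 2 × 5 × 7 = 70.

70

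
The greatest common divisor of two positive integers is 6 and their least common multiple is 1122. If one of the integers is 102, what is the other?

66

For two integers, gcd × lcm = product, so the other is (6 × 1122) / 102 = 6732 / 102 = 66.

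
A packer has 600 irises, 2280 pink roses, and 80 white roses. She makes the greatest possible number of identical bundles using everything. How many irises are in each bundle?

15

Number of bundles = gcd(600, 2280, 80).
600 = 2^3 × 3 × 5^2
2280 = 2^3 × 3 × 5 × 19
80 = 2^4 × 5
gcd(600, 2280, 80) = 2^3 × 5 = 40.
irises per bundle = 600 / 40 = 15.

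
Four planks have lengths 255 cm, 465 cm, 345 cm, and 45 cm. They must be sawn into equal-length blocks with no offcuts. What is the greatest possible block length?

15 cm

This is the greatest common divisor of 255, 465, 345, and 45.
255 = 3 × 5 × 17
465 = 3 × 5 × 31
345 = 3 × 5 × 23
45 = 3^2 × 5
gcd(255, 465, 345, 45) = 3 × 5 = 15.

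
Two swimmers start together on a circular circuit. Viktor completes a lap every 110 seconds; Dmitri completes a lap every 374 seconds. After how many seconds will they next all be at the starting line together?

We need the least common multiple of the intervals.
110 = 2 × 5 × 11
374 = 2 × 11 × 17
LCM(110, 374) = 2 × 5 × 11 × 17 = 1870.

1870 seconds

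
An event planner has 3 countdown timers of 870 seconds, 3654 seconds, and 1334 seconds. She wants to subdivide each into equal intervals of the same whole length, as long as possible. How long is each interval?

The interval must divide each timer length; the longest such is the gcd.
870 = 2 × 3 × 5 × 29
3654 = 2 × 3^2 × 7 × 29
1334 = 2 × 23 × 29
gcd(870, 3654, 1334) = 2 × 29 = 58.

58 seconds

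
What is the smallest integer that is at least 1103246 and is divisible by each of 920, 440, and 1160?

The integer must be a common multiple of 920, 440, and 1160, so a multiple of their LCM.
920 = 2^3 × 5 × 23
440 = 2^3 × 5 × 11
1160 = 2^3 × 5 × 29
LCM(920, 440, 1160) = 2^3 × 5 × 11 × 23 × 29 = 293480.
Smallest multiple of 293480 that is ≥ 1103246: ⌈1103246/293480⌉ × 293480 = 4 × 293480 = 1173920.

1173920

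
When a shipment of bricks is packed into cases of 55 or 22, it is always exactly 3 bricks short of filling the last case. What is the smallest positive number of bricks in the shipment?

107

Being 3 short of a full case of size k means N ≡ −3 (mod k), i.e. N + 3 is a multiple of each size.
55 = 5 × 11
22 = 2 × 11
LCM(55, 22) = 2 × 5 × 11 = 110.
Smallest positive N is 110 − 3 = 107.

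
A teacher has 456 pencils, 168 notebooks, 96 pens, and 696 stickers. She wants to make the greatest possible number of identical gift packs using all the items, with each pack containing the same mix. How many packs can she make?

24 packs

The pack count must divide each quantity, so the greatest is gcd(456, 168, 96, 696).
456 = 2^3 × 3 × 19
168 = 2^3 × 3 × 7
96 = 2^5 × 3
696 = 2^3 × 3 × 29
gcd(456, 168, 96, 696) = 2^3 × 3 = 24.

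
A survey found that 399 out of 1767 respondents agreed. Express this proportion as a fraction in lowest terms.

399 = 3 × 7 × 19
1767 = 3 × 19 × 31
gcd(399, 1767) = 3 × 19 = 57.
Divide numerator and denominator by 57: 399/1767 = 7/31.

7/31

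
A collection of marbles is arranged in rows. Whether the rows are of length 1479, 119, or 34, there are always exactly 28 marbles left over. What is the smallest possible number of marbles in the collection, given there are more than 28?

20734

N − 28 must be a common multiple of 1479, 119, and 34.
1479 = 3 × 17 × 29
119 = 7 × 17
34 = 2 × 17
LCM(1479, 119, 34) = 2 × 3 × 7 × 17 × 29 = 20706.
Smallest N > 28 is LCM + 28 = 20706 + 28 = 20734.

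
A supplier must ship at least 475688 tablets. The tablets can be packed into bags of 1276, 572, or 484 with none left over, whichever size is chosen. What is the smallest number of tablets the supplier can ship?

547404

The number of tablets must be a common multiple of 1276, 572, and 484, so a multiple of their LCM.
1276 = 2^2 × 11 × 29
572 = 2^2 × 11 × 13
484 = 2^2 × 11^2
LCM(1276, 572, 484) = 2^2 × 11^2 × 13 × 29 = 182468.
Smallest multiple of 182468 that is ≥ 475688: ⌈475688/182468⌉ × 182468 = 3 × 182468 = 547404.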